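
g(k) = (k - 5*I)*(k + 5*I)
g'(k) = 2*k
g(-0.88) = 25.77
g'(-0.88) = -1.76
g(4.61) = 46.25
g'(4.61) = 9.22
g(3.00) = 34.00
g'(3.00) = 6.00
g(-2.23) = 29.97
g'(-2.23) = -4.46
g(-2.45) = 31.00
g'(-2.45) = -4.90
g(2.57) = 31.60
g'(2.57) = 5.14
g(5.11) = 51.11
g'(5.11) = 10.22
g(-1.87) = 28.50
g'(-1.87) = -3.74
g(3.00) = 34.00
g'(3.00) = 6.00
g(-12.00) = 169.00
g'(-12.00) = -24.00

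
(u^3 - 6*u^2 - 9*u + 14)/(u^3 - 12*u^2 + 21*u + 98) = (u - 1)/(u - 7)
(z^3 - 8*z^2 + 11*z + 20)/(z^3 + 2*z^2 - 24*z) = (z^2 - 4*z - 5)/(z*(z + 6))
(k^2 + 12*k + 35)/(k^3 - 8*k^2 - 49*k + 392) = (k + 5)/(k^2 - 15*k + 56)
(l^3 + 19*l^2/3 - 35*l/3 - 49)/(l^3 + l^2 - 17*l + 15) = (3*l^2 + 28*l + 49)/(3*(l^2 + 4*l - 5))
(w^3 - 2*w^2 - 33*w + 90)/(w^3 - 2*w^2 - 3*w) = (w^2 + w - 30)/(w*(w + 1))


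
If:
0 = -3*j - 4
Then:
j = -4/3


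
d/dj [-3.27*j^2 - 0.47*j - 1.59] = -6.54*j - 0.47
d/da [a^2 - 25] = 2*a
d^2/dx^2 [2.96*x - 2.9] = 0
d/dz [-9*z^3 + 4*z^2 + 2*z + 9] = -27*z^2 + 8*z + 2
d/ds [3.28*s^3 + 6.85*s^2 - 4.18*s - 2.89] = 9.84*s^2 + 13.7*s - 4.18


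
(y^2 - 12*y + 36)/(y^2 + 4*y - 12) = (y^2 - 12*y + 36)/(y^2 + 4*y - 12)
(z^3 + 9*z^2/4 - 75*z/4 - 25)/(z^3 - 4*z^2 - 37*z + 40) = (z^2 - 11*z/4 - 5)/(z^2 - 9*z + 8)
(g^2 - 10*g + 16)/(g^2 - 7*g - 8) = (g - 2)/(g + 1)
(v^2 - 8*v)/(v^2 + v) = (v - 8)/(v + 1)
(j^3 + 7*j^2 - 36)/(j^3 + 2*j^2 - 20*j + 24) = (j + 3)/(j - 2)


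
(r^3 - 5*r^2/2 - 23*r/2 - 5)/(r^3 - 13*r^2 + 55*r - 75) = (r^2 + 5*r/2 + 1)/(r^2 - 8*r + 15)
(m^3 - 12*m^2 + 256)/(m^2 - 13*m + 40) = (m^2 - 4*m - 32)/(m - 5)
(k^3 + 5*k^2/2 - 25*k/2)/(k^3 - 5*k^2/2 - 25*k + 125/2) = k/(k - 5)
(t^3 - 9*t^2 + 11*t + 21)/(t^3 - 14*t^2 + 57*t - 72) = (t^2 - 6*t - 7)/(t^2 - 11*t + 24)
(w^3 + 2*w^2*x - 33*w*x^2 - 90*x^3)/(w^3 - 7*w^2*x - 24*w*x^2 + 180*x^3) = (-w - 3*x)/(-w + 6*x)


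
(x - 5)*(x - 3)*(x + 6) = x^3 - 2*x^2 - 33*x + 90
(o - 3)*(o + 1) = o^2 - 2*o - 3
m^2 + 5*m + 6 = (m + 2)*(m + 3)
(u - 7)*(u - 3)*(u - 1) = u^3 - 11*u^2 + 31*u - 21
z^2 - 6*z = z*(z - 6)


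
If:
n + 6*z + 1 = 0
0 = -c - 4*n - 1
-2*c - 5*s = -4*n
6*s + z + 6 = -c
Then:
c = 561/307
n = -217/307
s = -398/307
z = -15/307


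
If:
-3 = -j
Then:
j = 3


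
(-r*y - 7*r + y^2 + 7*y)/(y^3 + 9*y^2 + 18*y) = (-r*y - 7*r + y^2 + 7*y)/(y*(y^2 + 9*y + 18))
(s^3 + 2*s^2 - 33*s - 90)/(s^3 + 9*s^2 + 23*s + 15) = (s - 6)/(s + 1)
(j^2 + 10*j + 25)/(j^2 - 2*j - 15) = (j^2 + 10*j + 25)/(j^2 - 2*j - 15)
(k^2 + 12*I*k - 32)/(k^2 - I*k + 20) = (k + 8*I)/(k - 5*I)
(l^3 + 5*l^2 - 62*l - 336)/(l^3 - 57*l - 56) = (l + 6)/(l + 1)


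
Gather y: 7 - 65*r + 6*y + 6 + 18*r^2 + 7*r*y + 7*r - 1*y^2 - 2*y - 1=18*r^2 - 58*r - y^2 + y*(7*r + 4) + 12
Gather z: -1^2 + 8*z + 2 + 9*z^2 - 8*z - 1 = 9*z^2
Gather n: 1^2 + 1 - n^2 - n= -n^2 - n + 2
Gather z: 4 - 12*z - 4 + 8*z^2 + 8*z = 8*z^2 - 4*z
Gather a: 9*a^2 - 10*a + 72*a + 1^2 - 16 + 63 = 9*a^2 + 62*a + 48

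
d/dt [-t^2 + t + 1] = 1 - 2*t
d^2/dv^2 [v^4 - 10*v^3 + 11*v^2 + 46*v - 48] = 12*v^2 - 60*v + 22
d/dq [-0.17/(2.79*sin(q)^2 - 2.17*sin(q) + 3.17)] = (0.9486*sin(q) - 0.3689)*cos(q)/(2.79*sin(q)^2 - 2.17*sin(q) + 3.17)^2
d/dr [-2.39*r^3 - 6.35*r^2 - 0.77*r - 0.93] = -7.17*r^2 - 12.7*r - 0.77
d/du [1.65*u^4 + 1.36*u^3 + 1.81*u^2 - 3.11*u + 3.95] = 6.6*u^3 + 4.08*u^2 + 3.62*u - 3.11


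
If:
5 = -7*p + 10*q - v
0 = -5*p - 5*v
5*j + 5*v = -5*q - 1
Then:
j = -2*v/5 - 7/10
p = -v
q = 1/2 - 3*v/5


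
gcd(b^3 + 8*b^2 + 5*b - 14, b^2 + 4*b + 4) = b + 2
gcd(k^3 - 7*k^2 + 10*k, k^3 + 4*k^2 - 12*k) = k^2 - 2*k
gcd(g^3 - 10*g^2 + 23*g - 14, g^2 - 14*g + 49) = g - 7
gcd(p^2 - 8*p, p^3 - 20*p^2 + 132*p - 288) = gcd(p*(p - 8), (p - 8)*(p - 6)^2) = p - 8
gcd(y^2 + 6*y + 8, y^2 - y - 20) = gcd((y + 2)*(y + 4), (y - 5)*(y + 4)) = y + 4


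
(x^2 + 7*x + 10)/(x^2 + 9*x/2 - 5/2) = 2*(x + 2)/(2*x - 1)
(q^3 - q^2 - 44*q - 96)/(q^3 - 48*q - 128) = (q + 3)/(q + 4)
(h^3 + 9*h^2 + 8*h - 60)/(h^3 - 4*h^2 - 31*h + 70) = (h + 6)/(h - 7)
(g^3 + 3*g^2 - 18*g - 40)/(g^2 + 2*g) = g + 1 - 20/g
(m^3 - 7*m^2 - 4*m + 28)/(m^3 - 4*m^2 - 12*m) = (m^2 - 9*m + 14)/(m*(m - 6))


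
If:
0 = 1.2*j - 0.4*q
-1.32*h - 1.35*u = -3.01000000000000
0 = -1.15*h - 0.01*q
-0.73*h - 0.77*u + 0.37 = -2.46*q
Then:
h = -0.00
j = 0.18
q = 0.55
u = 2.23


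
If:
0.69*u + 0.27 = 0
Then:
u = -0.39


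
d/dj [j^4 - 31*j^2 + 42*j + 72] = 4*j^3 - 62*j + 42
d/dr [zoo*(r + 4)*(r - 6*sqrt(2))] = nan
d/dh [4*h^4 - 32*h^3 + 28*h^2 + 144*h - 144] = 16*h^3 - 96*h^2 + 56*h + 144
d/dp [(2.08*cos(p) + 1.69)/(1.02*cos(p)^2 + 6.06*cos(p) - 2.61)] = (2.1216*cos(p)^2 + 3.4476*cos(p) + 15.6702)*sin(p)/(1.0404*cos(p)^4 + 12.3624*cos(p)^3 + 31.3992*cos(p)^2 - 31.6332*cos(p) + 6.8121)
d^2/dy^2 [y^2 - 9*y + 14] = 2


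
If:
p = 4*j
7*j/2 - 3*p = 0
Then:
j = 0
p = 0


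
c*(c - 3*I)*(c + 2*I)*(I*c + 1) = I*c^4 + 2*c^3 + 5*I*c^2 + 6*c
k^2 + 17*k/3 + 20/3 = (k + 5/3)*(k + 4)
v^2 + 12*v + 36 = (v + 6)^2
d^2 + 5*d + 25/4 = (d + 5/2)^2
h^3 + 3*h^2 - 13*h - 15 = (h - 3)*(h + 1)*(h + 5)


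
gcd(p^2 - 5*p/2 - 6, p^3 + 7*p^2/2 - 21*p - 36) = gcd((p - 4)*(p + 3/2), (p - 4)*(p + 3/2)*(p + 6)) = p^2 - 5*p/2 - 6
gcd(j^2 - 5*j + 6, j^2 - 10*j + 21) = j - 3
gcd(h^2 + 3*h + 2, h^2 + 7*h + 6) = h + 1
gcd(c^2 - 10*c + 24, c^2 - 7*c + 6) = c - 6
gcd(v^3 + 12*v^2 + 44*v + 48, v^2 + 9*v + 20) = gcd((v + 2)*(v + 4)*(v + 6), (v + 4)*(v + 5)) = v + 4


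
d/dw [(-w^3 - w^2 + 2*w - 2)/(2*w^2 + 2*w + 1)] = (-2*w^4 - 4*w^3 - 9*w^2 + 6*w + 6)/(4*w^4 + 8*w^3 + 8*w^2 + 4*w + 1)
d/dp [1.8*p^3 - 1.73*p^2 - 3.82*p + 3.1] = 5.4*p^2 - 3.46*p - 3.82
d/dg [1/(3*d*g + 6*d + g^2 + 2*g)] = (-3*d - 2*g - 2)/(3*d*g + 6*d + g^2 + 2*g)^2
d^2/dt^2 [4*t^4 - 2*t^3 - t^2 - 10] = 48*t^2 - 12*t - 2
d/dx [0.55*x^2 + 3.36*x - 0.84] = 1.1*x + 3.36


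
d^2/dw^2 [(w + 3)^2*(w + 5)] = 6*w + 22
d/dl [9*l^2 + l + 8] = 18*l + 1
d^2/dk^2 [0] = 0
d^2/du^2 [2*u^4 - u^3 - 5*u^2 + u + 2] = 24*u^2 - 6*u - 10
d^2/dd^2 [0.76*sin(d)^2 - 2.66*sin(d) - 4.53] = 2.66*sin(d) + 1.52*cos(2*d)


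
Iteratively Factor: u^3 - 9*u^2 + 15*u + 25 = (u - 5)*(u^2 - 4*u - 5) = (u - 5)^2*(u + 1)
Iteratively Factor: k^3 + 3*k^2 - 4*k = (k + 4)*(k^2 - k) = (k - 1)*(k + 4)*(k)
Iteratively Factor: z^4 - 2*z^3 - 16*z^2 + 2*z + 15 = (z - 1)*(z^3 - z^2 - 17*z - 15) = (z - 5)*(z - 1)*(z^2 + 4*z + 3) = (z - 5)*(z - 1)*(z + 1)*(z + 3)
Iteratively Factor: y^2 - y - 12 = (y - 4)*(y + 3)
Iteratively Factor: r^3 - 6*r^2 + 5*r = (r - 1)*(r^2 - 5*r) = (r - 5)*(r - 1)*(r)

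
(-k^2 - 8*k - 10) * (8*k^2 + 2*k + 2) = -8*k^4 - 66*k^3 - 98*k^2 - 36*k - 20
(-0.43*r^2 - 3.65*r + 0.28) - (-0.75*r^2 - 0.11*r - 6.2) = 0.32*r^2 - 3.54*r + 6.48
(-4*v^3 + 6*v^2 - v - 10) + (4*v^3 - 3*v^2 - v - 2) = 3*v^2 - 2*v - 12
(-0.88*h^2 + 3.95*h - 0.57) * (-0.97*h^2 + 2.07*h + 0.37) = 0.8536*h^4 - 5.6531*h^3 + 8.4038*h^2 + 0.2816*h - 0.2109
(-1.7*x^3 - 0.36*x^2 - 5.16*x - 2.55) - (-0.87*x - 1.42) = -1.7*x^3 - 0.36*x^2 - 4.29*x - 1.13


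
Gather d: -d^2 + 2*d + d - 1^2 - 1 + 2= -d^2 + 3*d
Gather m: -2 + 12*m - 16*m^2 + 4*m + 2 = -16*m^2 + 16*m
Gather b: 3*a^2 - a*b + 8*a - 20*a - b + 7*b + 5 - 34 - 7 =3*a^2 - 12*a + b*(6 - a) - 36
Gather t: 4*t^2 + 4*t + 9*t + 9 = 4*t^2 + 13*t + 9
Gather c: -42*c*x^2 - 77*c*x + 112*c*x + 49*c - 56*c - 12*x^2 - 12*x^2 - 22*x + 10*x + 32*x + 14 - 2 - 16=c*(-42*x^2 + 35*x - 7) - 24*x^2 + 20*x - 4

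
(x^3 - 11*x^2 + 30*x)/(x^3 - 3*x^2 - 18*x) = (x - 5)/(x + 3)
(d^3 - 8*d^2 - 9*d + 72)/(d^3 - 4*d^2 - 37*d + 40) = (d^2 - 9)/(d^2 + 4*d - 5)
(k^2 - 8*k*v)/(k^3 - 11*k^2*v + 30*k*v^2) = (k - 8*v)/(k^2 - 11*k*v + 30*v^2)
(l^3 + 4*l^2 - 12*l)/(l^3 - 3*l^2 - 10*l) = (-l^2 - 4*l + 12)/(-l^2 + 3*l + 10)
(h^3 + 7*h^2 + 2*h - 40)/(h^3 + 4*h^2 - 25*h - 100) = (h - 2)/(h - 5)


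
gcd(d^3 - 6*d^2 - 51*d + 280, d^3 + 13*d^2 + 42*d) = d + 7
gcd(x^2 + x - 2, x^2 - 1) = x - 1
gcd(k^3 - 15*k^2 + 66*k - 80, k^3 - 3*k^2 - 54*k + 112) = k^2 - 10*k + 16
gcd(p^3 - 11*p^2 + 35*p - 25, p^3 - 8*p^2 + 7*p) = p - 1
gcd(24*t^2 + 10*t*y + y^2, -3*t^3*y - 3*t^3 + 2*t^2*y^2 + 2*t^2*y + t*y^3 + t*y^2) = 1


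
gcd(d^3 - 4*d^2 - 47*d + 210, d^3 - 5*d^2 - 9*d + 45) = d - 5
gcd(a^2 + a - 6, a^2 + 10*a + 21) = a + 3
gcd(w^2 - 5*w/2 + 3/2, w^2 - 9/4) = w - 3/2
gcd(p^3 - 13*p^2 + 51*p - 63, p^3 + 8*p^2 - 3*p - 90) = p - 3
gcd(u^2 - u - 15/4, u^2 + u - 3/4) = u + 3/2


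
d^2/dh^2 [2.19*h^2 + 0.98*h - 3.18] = 4.38000000000000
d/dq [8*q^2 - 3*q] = 16*q - 3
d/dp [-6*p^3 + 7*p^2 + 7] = 2*p*(7 - 9*p)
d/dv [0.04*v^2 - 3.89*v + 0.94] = 0.08*v - 3.89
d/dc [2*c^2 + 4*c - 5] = 4*c + 4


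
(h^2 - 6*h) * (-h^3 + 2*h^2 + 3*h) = -h^5 + 8*h^4 - 9*h^3 - 18*h^2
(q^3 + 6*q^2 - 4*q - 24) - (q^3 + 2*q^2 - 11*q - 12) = 4*q^2 + 7*q - 12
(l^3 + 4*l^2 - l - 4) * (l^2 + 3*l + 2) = l^5 + 7*l^4 + 13*l^3 + l^2 - 14*l - 8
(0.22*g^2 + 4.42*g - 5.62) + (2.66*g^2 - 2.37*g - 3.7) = 2.88*g^2 + 2.05*g - 9.32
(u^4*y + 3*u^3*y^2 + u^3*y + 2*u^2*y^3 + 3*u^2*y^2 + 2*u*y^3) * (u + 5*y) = u^5*y + 8*u^4*y^2 + u^4*y + 17*u^3*y^3 + 8*u^3*y^2 + 10*u^2*y^4 + 17*u^2*y^3 + 10*u*y^4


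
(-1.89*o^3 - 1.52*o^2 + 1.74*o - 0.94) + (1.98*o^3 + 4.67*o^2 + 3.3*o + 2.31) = 0.0900000000000001*o^3 + 3.15*o^2 + 5.04*o + 1.37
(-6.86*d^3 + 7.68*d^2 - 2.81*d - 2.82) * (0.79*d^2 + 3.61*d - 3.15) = -5.4194*d^5 - 18.6974*d^4 + 47.1139*d^3 - 36.5639*d^2 - 1.3287*d + 8.883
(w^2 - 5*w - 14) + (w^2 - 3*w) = 2*w^2 - 8*w - 14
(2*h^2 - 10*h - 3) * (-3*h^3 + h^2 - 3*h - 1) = -6*h^5 + 32*h^4 - 7*h^3 + 25*h^2 + 19*h + 3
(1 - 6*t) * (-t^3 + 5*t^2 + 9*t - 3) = 6*t^4 - 31*t^3 - 49*t^2 + 27*t - 3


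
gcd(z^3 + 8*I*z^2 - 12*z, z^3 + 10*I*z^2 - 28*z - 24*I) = z^2 + 8*I*z - 12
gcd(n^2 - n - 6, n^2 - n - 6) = n^2 - n - 6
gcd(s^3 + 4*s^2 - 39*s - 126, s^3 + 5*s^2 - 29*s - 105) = s^2 + 10*s + 21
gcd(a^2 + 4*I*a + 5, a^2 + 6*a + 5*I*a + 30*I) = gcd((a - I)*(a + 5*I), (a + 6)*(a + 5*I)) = a + 5*I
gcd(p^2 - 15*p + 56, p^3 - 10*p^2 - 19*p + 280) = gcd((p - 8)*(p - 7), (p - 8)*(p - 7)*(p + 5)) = p^2 - 15*p + 56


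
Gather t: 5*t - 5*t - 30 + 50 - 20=0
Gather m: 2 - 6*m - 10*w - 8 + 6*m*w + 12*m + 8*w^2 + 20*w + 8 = m*(6*w + 6) + 8*w^2 + 10*w + 2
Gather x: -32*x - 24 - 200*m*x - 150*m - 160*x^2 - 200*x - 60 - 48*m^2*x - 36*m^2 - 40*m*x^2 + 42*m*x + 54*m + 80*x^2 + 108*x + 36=-36*m^2 - 96*m + x^2*(-40*m - 80) + x*(-48*m^2 - 158*m - 124) - 48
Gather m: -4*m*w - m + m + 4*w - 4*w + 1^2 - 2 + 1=-4*m*w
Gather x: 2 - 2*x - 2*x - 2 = -4*x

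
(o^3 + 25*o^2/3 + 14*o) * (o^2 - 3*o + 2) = o^5 + 16*o^4/3 - 9*o^3 - 76*o^2/3 + 28*o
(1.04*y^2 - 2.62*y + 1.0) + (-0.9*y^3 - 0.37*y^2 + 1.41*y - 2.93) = -0.9*y^3 + 0.67*y^2 - 1.21*y - 1.93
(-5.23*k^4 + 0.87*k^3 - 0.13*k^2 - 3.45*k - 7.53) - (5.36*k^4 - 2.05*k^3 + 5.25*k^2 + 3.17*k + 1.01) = -10.59*k^4 + 2.92*k^3 - 5.38*k^2 - 6.62*k - 8.54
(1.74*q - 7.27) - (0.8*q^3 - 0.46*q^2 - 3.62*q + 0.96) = -0.8*q^3 + 0.46*q^2 + 5.36*q - 8.23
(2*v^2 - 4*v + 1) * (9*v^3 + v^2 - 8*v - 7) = 18*v^5 - 34*v^4 - 11*v^3 + 19*v^2 + 20*v - 7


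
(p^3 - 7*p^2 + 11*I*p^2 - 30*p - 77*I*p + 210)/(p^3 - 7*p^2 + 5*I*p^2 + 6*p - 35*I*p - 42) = (p + 5*I)/(p - I)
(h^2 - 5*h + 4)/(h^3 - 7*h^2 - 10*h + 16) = (h - 4)/(h^2 - 6*h - 16)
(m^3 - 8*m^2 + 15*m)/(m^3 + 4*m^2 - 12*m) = (m^2 - 8*m + 15)/(m^2 + 4*m - 12)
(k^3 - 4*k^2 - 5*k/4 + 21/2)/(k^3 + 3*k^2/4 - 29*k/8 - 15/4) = 2*(2*k - 7)/(4*k + 5)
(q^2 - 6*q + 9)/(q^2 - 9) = (q - 3)/(q + 3)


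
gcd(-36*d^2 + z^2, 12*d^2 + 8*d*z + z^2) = 6*d + z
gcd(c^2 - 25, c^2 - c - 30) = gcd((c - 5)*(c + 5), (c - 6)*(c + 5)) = c + 5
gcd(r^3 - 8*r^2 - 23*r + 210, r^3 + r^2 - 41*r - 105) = r^2 - 2*r - 35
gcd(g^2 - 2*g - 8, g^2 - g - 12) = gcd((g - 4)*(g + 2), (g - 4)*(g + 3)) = g - 4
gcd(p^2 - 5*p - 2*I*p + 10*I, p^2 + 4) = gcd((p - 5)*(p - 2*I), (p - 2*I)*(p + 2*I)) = p - 2*I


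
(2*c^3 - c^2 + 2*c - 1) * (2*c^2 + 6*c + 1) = 4*c^5 + 10*c^4 + 9*c^2 - 4*c - 1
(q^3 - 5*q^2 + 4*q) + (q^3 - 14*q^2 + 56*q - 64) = 2*q^3 - 19*q^2 + 60*q - 64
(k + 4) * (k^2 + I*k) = k^3 + 4*k^2 + I*k^2 + 4*I*k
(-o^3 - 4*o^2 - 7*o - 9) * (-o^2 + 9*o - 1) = o^5 - 5*o^4 - 28*o^3 - 50*o^2 - 74*o + 9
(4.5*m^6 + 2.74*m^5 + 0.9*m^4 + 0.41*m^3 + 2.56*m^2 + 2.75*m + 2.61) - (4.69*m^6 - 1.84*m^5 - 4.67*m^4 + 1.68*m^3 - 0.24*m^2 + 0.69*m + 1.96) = -0.19*m^6 + 4.58*m^5 + 5.57*m^4 - 1.27*m^3 + 2.8*m^2 + 2.06*m + 0.65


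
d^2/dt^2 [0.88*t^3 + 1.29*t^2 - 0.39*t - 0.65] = 5.28*t + 2.58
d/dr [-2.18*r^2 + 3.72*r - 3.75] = 3.72 - 4.36*r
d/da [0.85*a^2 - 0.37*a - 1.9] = 1.7*a - 0.37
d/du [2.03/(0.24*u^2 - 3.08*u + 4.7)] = (6.2524 - 0.9744*u)/(0.24*u^2 - 3.08*u + 4.7)^2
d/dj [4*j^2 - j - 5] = 8*j - 1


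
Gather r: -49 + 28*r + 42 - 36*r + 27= 20 - 8*r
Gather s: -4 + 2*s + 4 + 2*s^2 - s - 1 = 2*s^2 + s - 1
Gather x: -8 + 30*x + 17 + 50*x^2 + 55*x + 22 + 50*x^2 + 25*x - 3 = 100*x^2 + 110*x + 28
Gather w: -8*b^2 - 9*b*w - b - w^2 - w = -8*b^2 - b - w^2 + w*(-9*b - 1)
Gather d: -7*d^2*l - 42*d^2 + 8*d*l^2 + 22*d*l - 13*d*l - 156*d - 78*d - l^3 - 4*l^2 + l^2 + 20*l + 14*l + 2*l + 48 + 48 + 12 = d^2*(-7*l - 42) + d*(8*l^2 + 9*l - 234) - l^3 - 3*l^2 + 36*l + 108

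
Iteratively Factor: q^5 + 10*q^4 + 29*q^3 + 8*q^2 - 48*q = (q - 1)*(q^4 + 11*q^3 + 40*q^2 + 48*q) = (q - 1)*(q + 4)*(q^3 + 7*q^2 + 12*q) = (q - 1)*(q + 4)^2*(q^2 + 3*q) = q*(q - 1)*(q + 4)^2*(q + 3)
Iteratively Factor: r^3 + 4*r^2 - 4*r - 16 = (r + 2)*(r^2 + 2*r - 8) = (r - 2)*(r + 2)*(r + 4)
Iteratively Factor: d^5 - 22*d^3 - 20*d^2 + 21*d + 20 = (d - 5)*(d^4 + 5*d^3 + 3*d^2 - 5*d - 4) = (d - 5)*(d - 1)*(d^3 + 6*d^2 + 9*d + 4) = (d - 5)*(d - 1)*(d + 1)*(d^2 + 5*d + 4) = (d - 5)*(d - 1)*(d + 1)^2*(d + 4)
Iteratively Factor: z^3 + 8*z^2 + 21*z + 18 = (z + 3)*(z^2 + 5*z + 6) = (z + 2)*(z + 3)*(z + 3)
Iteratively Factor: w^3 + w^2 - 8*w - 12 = (w + 2)*(w^2 - w - 6) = (w + 2)^2*(w - 3)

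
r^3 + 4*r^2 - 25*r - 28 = (r - 4)*(r + 1)*(r + 7)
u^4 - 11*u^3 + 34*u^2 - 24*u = u*(u - 6)*(u - 4)*(u - 1)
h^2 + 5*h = h*(h + 5)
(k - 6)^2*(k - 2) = k^3 - 14*k^2 + 60*k - 72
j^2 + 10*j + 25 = (j + 5)^2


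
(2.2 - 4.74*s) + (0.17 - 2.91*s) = 2.37 - 7.65*s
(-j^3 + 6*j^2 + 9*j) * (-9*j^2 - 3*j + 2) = 9*j^5 - 51*j^4 - 101*j^3 - 15*j^2 + 18*j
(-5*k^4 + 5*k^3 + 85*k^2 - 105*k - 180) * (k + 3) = -5*k^5 - 10*k^4 + 100*k^3 + 150*k^2 - 495*k - 540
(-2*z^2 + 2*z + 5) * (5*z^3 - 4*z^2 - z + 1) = -10*z^5 + 18*z^4 + 19*z^3 - 24*z^2 - 3*z + 5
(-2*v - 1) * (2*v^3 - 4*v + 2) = -4*v^4 - 2*v^3 + 8*v^2 - 2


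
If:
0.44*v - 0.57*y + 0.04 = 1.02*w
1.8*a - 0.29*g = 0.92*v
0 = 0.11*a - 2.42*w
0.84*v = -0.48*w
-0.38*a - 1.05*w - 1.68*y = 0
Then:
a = -0.46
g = -2.88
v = 0.01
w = -0.02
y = 0.12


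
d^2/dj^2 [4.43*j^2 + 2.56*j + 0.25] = 8.86000000000000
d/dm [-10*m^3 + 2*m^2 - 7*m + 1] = -30*m^2 + 4*m - 7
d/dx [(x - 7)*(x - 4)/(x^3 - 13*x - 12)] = (-x^2 + 14*x + 31)/(x^4 + 8*x^3 + 22*x^2 + 24*x + 9)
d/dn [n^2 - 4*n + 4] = 2*n - 4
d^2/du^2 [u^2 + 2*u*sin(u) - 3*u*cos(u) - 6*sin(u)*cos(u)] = -2*u*sin(u) + 3*u*cos(u) + 6*sin(u) + 12*sin(2*u) + 4*cos(u) + 2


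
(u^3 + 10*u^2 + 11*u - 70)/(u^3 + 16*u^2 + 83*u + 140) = (u - 2)/(u + 4)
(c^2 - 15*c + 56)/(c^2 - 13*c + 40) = (c - 7)/(c - 5)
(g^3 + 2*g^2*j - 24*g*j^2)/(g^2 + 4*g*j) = (g^2 + 2*g*j - 24*j^2)/(g + 4*j)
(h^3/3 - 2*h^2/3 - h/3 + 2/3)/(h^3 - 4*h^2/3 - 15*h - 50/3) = (-h^3 + 2*h^2 + h - 2)/(-3*h^3 + 4*h^2 + 45*h + 50)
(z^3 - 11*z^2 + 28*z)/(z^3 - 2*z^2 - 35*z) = (z - 4)/(z + 5)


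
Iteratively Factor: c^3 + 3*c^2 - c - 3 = (c + 1)*(c^2 + 2*c - 3) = (c + 1)*(c + 3)*(c - 1)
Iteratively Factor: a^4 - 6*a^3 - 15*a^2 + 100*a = (a + 4)*(a^3 - 10*a^2 + 25*a) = (a - 5)*(a + 4)*(a^2 - 5*a) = a*(a - 5)*(a + 4)*(a - 5)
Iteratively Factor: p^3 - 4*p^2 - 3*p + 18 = (p + 2)*(p^2 - 6*p + 9) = (p - 3)*(p + 2)*(p - 3)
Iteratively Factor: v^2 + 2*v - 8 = (v + 4)*(v - 2)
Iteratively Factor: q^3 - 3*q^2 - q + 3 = (q - 3)*(q^2 - 1) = (q - 3)*(q + 1)*(q - 1)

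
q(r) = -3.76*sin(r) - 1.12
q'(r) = -3.76*cos(r)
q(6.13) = -0.55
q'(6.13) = -3.72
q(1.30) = -4.74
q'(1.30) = -1.01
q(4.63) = 2.63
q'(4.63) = 0.31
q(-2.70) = 0.49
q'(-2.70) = 3.40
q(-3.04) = -0.74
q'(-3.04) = 3.74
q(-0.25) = -0.19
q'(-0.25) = -3.64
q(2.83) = -2.27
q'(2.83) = 3.58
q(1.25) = -4.69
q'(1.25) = -1.19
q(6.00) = -0.07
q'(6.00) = -3.61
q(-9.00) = 0.43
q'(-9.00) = 3.43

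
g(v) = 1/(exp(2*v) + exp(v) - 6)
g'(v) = (-2*exp(2*v) - exp(v))/(exp(2*v) + exp(v) - 6)^2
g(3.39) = 0.00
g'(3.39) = -0.00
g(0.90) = 0.40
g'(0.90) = -2.31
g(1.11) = 0.16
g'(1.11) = -0.55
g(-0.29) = -0.21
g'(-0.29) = -0.08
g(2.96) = 0.00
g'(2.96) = -0.01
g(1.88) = 0.02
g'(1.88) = -0.05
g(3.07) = 0.00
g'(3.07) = -0.00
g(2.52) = 0.01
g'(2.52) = -0.01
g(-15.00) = -0.17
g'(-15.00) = 0.00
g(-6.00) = -0.17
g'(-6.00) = 0.00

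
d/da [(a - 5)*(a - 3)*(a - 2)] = 3*a^2 - 20*a + 31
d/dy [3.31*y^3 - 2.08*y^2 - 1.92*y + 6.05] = 9.93*y^2 - 4.16*y - 1.92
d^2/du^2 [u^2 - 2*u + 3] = 2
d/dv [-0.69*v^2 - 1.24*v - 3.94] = -1.38*v - 1.24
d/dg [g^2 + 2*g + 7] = 2*g + 2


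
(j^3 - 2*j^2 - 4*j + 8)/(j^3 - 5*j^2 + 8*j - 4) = (j + 2)/(j - 1)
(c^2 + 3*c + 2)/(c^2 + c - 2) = (c + 1)/(c - 1)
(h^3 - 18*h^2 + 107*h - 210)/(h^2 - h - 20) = (h^2 - 13*h + 42)/(h + 4)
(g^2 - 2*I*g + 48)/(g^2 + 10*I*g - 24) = (g - 8*I)/(g + 4*I)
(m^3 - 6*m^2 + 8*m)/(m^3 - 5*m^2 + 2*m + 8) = m/(m + 1)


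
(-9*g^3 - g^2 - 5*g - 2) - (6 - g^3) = -8*g^3 - g^2 - 5*g - 8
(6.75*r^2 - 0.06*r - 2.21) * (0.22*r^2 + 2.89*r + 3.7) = 1.485*r^4 + 19.4943*r^3 + 24.3154*r^2 - 6.6089*r - 8.177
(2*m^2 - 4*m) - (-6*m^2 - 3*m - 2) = 8*m^2 - m + 2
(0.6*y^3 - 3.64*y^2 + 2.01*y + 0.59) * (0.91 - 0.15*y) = -0.09*y^4 + 1.092*y^3 - 3.6139*y^2 + 1.7406*y + 0.5369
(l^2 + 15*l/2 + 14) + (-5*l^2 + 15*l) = -4*l^2 + 45*l/2 + 14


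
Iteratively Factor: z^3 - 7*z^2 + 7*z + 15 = (z - 5)*(z^2 - 2*z - 3) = (z - 5)*(z - 3)*(z + 1)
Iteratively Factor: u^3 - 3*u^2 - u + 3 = (u + 1)*(u^2 - 4*u + 3) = (u - 1)*(u + 1)*(u - 3)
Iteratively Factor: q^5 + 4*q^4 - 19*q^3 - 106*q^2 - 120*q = (q + 4)*(q^4 - 19*q^2 - 30*q) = q*(q + 4)*(q^3 - 19*q - 30) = q*(q + 3)*(q + 4)*(q^2 - 3*q - 10) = q*(q + 2)*(q + 3)*(q + 4)*(q - 5)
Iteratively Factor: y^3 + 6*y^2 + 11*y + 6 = (y + 3)*(y^2 + 3*y + 2) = (y + 1)*(y + 3)*(y + 2)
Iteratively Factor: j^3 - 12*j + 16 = (j - 2)*(j^2 + 2*j - 8) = (j - 2)*(j + 4)*(j - 2)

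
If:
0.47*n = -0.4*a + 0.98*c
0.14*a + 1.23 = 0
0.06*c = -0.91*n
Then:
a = -8.79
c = -3.48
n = 0.23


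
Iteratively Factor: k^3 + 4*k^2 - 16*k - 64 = (k + 4)*(k^2 - 16) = (k - 4)*(k + 4)*(k + 4)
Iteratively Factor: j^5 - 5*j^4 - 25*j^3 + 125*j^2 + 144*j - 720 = (j - 4)*(j^4 - j^3 - 29*j^2 + 9*j + 180) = (j - 4)*(j + 4)*(j^3 - 5*j^2 - 9*j + 45) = (j - 4)*(j - 3)*(j + 4)*(j^2 - 2*j - 15) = (j - 4)*(j - 3)*(j + 3)*(j + 4)*(j - 5)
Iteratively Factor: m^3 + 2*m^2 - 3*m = (m + 3)*(m^2 - m) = m*(m + 3)*(m - 1)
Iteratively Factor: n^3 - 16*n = (n - 4)*(n^2 + 4*n) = (n - 4)*(n + 4)*(n)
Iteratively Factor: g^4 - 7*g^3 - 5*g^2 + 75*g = (g + 3)*(g^3 - 10*g^2 + 25*g) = (g - 5)*(g + 3)*(g^2 - 5*g) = g*(g - 5)*(g + 3)*(g - 5)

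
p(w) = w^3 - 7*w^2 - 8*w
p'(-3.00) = 61.00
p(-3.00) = -66.00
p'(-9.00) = 361.00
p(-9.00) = -1224.00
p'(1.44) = -21.94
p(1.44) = -23.05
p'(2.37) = -24.33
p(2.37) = -44.97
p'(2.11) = -24.18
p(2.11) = -38.65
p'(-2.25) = 38.69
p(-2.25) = -28.83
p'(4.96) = -3.64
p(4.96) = -89.87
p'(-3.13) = 65.21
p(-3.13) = -74.20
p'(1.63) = -22.85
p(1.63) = -27.31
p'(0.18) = -10.42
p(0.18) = -1.66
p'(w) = 3*w^2 - 14*w - 8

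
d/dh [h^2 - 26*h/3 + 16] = 2*h - 26/3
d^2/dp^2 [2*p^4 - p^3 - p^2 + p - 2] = 24*p^2 - 6*p - 2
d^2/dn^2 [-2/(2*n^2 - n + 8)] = 4*(4*n^2 - 2*n - (4*n - 1)^2 + 16)/(2*n^2 - n + 8)^3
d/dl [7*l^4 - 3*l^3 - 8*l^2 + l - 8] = 28*l^3 - 9*l^2 - 16*l + 1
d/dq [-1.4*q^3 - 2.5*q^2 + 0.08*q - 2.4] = -4.2*q^2 - 5.0*q + 0.08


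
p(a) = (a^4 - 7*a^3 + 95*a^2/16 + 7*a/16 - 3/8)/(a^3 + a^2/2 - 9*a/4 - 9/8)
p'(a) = (-3*a^2 - a + 9/4)*(a^4 - 7*a^3 + 95*a^2/16 + 7*a/16 - 3/8)/(a^3 + a^2/2 - 9*a/4 - 9/8)^2 + (4*a^3 - 21*a^2 + 95*a/8 + 7/16)/(a^3 + a^2/2 - 9*a/4 - 9/8) = (128*a^6 + 128*a^5 - 2072*a^4 + 3344*a^3 + 1430*a^2 - 1662*a - 171)/(2*(64*a^6 + 64*a^5 - 272*a^4 - 288*a^3 + 252*a^2 + 324*a + 81))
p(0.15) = 0.14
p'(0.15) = -1.41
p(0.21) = 0.05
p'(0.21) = -1.37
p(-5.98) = -16.26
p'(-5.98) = 0.36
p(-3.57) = -17.22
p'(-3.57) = -2.06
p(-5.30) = -16.09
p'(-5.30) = 0.11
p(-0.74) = 13.92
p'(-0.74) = -6.64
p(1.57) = -13.64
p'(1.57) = 167.17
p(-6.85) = -16.66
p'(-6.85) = 0.56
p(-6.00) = -16.26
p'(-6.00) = 0.37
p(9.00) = 2.60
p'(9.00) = 0.90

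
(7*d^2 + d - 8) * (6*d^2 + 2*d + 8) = 42*d^4 + 20*d^3 + 10*d^2 - 8*d - 64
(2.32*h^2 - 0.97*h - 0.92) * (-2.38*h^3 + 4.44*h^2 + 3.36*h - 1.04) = -5.5216*h^5 + 12.6094*h^4 + 5.678*h^3 - 9.7568*h^2 - 2.0824*h + 0.9568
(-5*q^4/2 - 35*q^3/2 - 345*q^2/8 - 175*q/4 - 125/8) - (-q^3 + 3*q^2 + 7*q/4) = -5*q^4/2 - 33*q^3/2 - 369*q^2/8 - 91*q/2 - 125/8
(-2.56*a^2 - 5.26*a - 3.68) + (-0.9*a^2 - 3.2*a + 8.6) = -3.46*a^2 - 8.46*a + 4.92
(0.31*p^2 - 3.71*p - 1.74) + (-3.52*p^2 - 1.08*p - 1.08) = -3.21*p^2 - 4.79*p - 2.82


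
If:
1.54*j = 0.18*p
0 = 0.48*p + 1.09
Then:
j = -0.27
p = -2.27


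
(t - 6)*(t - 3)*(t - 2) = t^3 - 11*t^2 + 36*t - 36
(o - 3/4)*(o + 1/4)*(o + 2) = o^3 + 3*o^2/2 - 19*o/16 - 3/8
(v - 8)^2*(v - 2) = v^3 - 18*v^2 + 96*v - 128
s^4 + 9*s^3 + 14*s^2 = s^2*(s + 2)*(s + 7)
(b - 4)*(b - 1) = b^2 - 5*b + 4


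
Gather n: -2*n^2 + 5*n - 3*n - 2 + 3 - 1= -2*n^2 + 2*n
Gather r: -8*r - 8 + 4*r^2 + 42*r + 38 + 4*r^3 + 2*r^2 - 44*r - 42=4*r^3 + 6*r^2 - 10*r - 12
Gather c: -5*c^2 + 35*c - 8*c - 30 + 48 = -5*c^2 + 27*c + 18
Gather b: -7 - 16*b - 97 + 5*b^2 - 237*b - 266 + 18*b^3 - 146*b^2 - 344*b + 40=18*b^3 - 141*b^2 - 597*b - 330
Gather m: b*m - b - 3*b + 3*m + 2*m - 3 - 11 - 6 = -4*b + m*(b + 5) - 20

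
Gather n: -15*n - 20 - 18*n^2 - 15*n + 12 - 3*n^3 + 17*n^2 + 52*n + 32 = -3*n^3 - n^2 + 22*n + 24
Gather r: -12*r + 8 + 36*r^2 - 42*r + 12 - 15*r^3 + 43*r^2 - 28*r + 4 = -15*r^3 + 79*r^2 - 82*r + 24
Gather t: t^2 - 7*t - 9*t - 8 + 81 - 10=t^2 - 16*t + 63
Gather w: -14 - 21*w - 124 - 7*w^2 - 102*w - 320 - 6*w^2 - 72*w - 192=-13*w^2 - 195*w - 650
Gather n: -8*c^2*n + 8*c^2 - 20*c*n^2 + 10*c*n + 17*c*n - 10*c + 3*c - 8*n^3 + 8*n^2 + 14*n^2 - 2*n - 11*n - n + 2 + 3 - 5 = 8*c^2 - 7*c - 8*n^3 + n^2*(22 - 20*c) + n*(-8*c^2 + 27*c - 14)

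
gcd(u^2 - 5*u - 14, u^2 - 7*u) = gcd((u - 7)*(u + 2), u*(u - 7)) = u - 7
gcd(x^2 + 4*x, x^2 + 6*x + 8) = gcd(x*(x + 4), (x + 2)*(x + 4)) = x + 4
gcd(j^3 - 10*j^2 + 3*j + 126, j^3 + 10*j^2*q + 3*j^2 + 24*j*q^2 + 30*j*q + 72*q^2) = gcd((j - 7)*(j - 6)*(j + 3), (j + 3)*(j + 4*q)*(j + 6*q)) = j + 3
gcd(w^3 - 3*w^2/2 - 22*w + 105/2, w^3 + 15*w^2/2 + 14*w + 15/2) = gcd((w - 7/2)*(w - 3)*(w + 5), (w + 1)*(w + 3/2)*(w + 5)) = w + 5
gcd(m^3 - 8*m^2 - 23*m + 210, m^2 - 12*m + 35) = m - 7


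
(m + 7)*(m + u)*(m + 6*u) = m^3 + 7*m^2*u + 7*m^2 + 6*m*u^2 + 49*m*u + 42*u^2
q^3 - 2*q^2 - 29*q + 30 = (q - 6)*(q - 1)*(q + 5)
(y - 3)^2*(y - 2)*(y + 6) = y^4 - 2*y^3 - 27*y^2 + 108*y - 108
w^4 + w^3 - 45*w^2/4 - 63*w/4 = w*(w - 7/2)*(w + 3/2)*(w + 3)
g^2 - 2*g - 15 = (g - 5)*(g + 3)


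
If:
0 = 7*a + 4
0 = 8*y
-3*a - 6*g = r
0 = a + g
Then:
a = -4/7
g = 4/7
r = -12/7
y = 0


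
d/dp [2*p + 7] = 2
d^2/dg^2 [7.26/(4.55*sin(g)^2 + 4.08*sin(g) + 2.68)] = (-601.2006*sin(g)^4 - 404.32392*sin(g)^3 + 1135.061796*sin(g)^2 + 888.031584*sin(g) + 64.648848)/(4.55*sin(g)^2 + 4.08*sin(g) + 2.68)^3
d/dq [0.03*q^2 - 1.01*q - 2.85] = 0.06*q - 1.01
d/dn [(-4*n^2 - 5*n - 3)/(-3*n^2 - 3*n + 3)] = (-n^2 - 14*n - 8)/(3*(n^4 + 2*n^3 - n^2 - 2*n + 1))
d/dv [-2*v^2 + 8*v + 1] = 8 - 4*v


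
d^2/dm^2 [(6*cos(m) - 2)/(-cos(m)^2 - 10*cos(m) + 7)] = 4*(27*(1 - cos(2*m))^2*cos(m) - 34*(1 - cos(2*m))^2 + 308*cos(m) + 40*cos(2*m) + 114*cos(3*m) - 6*cos(5*m) - 648)/(20*cos(m) + cos(2*m) - 13)^3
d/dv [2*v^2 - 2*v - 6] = 4*v - 2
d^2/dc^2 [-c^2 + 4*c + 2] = -2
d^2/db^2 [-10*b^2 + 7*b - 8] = -20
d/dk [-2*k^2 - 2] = -4*k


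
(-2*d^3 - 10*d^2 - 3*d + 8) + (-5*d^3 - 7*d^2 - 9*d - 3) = -7*d^3 - 17*d^2 - 12*d + 5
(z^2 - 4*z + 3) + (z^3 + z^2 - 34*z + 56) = z^3 + 2*z^2 - 38*z + 59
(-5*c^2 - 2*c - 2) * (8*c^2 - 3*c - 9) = -40*c^4 - c^3 + 35*c^2 + 24*c + 18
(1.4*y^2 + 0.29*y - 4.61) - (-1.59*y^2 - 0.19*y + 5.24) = 2.99*y^2 + 0.48*y - 9.85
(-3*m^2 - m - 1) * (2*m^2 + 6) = -6*m^4 - 2*m^3 - 20*m^2 - 6*m - 6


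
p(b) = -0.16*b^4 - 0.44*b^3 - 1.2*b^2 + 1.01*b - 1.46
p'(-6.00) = 106.13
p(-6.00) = -163.04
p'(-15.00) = 1900.01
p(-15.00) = -6901.61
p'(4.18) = -78.83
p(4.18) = -99.19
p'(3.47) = -49.95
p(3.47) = -53.99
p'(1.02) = -3.49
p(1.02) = -2.32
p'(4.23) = -81.20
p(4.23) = -103.19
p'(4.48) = -93.78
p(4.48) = -125.03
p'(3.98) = -69.80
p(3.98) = -84.34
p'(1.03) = -3.56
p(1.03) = -2.35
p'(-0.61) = 2.13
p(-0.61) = -2.44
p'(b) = -0.64*b^3 - 1.32*b^2 - 2.4*b + 1.01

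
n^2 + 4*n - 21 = (n - 3)*(n + 7)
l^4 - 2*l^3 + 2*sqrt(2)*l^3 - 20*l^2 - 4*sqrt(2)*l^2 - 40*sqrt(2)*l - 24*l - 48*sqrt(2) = (l - 6)*(l + 2)^2*(l + 2*sqrt(2))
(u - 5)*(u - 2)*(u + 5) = u^3 - 2*u^2 - 25*u + 50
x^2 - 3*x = x*(x - 3)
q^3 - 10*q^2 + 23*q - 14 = (q - 7)*(q - 2)*(q - 1)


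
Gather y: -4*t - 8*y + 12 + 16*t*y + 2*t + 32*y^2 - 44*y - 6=-2*t + 32*y^2 + y*(16*t - 52) + 6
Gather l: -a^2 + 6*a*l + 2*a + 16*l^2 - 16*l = -a^2 + 2*a + 16*l^2 + l*(6*a - 16)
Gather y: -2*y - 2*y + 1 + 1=2 - 4*y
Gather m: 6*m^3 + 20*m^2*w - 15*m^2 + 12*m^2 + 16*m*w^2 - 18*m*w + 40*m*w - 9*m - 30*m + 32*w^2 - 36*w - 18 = 6*m^3 + m^2*(20*w - 3) + m*(16*w^2 + 22*w - 39) + 32*w^2 - 36*w - 18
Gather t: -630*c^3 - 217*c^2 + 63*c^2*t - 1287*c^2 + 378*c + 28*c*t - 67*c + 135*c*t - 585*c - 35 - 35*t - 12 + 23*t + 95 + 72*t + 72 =-630*c^3 - 1504*c^2 - 274*c + t*(63*c^2 + 163*c + 60) + 120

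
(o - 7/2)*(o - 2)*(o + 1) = o^3 - 9*o^2/2 + 3*o/2 + 7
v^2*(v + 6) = v^3 + 6*v^2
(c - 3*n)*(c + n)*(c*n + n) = c^3*n - 2*c^2*n^2 + c^2*n - 3*c*n^3 - 2*c*n^2 - 3*n^3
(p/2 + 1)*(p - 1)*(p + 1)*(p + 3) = p^4/2 + 5*p^3/2 + 5*p^2/2 - 5*p/2 - 3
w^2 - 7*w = w*(w - 7)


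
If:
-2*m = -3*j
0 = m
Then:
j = 0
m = 0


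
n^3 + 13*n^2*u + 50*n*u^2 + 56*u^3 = (n + 2*u)*(n + 4*u)*(n + 7*u)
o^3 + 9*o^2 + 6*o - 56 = (o - 2)*(o + 4)*(o + 7)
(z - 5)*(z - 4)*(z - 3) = z^3 - 12*z^2 + 47*z - 60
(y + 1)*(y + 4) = y^2 + 5*y + 4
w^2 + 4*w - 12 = (w - 2)*(w + 6)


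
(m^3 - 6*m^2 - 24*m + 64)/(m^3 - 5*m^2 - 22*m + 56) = (m - 8)/(m - 7)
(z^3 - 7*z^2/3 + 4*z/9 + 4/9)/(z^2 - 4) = (z^2 - z/3 - 2/9)/(z + 2)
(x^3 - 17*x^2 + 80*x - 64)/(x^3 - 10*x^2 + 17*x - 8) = (x - 8)/(x - 1)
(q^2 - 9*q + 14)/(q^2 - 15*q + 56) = (q - 2)/(q - 8)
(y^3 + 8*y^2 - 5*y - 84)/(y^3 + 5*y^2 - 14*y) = (y^2 + y - 12)/(y*(y - 2))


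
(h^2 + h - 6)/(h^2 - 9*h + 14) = (h + 3)/(h - 7)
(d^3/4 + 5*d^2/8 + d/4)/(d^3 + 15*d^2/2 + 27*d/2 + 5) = d/(4*(d + 5))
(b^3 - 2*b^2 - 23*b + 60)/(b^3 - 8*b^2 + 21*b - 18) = (b^2 + b - 20)/(b^2 - 5*b + 6)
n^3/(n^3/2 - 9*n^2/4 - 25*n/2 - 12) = 4*n^3/(2*n^3 - 9*n^2 - 50*n - 48)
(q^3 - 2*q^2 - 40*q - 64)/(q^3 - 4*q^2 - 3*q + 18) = (q^2 - 4*q - 32)/(q^2 - 6*q + 9)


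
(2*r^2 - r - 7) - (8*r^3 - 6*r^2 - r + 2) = -8*r^3 + 8*r^2 - 9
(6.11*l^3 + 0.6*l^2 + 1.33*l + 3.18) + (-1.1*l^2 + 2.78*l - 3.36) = 6.11*l^3 - 0.5*l^2 + 4.11*l - 0.18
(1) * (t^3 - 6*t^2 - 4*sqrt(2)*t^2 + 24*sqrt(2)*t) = t^3 - 6*t^2 - 4*sqrt(2)*t^2 + 24*sqrt(2)*t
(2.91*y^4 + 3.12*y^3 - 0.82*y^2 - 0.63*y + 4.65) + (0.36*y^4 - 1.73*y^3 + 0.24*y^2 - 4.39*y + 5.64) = 3.27*y^4 + 1.39*y^3 - 0.58*y^2 - 5.02*y + 10.29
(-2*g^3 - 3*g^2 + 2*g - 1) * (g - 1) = -2*g^4 - g^3 + 5*g^2 - 3*g + 1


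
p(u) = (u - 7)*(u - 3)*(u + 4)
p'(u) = (u - 7)*(u - 3) + (u - 7)*(u + 4) + (u - 3)*(u + 4)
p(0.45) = 74.33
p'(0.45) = -23.79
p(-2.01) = 89.83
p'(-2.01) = 17.24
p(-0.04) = 84.75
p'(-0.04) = -18.52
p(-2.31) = 83.55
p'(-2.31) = 24.73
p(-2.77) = 69.34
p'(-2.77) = 37.26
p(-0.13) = 86.37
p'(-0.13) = -17.39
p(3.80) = -19.97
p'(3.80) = -21.28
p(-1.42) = 96.02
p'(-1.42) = 4.09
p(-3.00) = 60.00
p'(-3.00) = 44.00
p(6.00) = -30.00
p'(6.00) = 17.00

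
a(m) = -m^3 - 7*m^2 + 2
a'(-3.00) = 15.00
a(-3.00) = -34.00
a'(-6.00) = -24.00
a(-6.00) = -34.00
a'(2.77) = -61.80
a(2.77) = -72.96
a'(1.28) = -22.84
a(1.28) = -11.57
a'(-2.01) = 16.02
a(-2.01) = -18.16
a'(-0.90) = 10.17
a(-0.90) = -2.94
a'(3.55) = -87.51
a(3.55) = -130.96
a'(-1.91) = 15.80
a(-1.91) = -16.57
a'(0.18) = -2.62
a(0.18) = 1.77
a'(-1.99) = 15.98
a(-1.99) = -17.84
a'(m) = -3*m^2 - 14*m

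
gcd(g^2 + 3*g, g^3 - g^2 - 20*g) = g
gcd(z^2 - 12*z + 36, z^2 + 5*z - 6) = 1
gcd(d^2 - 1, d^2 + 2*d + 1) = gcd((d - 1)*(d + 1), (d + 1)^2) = d + 1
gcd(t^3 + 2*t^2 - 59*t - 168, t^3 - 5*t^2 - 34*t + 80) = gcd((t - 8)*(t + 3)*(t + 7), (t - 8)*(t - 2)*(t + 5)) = t - 8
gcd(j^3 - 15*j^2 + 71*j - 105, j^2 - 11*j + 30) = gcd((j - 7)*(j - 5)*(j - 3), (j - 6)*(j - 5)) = j - 5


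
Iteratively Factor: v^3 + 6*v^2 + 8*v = (v)*(v^2 + 6*v + 8) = v*(v + 4)*(v + 2)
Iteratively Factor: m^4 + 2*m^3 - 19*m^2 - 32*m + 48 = (m - 1)*(m^3 + 3*m^2 - 16*m - 48) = (m - 1)*(m + 3)*(m^2 - 16) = (m - 4)*(m - 1)*(m + 3)*(m + 4)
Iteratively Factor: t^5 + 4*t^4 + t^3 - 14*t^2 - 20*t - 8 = (t + 2)*(t^4 + 2*t^3 - 3*t^2 - 8*t - 4) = (t + 2)^2*(t^3 - 3*t - 2) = (t + 1)*(t + 2)^2*(t^2 - t - 2) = (t - 2)*(t + 1)*(t + 2)^2*(t + 1)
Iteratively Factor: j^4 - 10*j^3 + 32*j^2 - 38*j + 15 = (j - 1)*(j^3 - 9*j^2 + 23*j - 15) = (j - 1)^2*(j^2 - 8*j + 15) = (j - 3)*(j - 1)^2*(j - 5)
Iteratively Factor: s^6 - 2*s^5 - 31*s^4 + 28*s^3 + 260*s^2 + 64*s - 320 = (s - 5)*(s^5 + 3*s^4 - 16*s^3 - 52*s^2 + 64) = (s - 5)*(s + 4)*(s^4 - s^3 - 12*s^2 - 4*s + 16) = (s - 5)*(s - 4)*(s + 4)*(s^3 + 3*s^2 - 4) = (s - 5)*(s - 4)*(s + 2)*(s + 4)*(s^2 + s - 2) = (s - 5)*(s - 4)*(s - 1)*(s + 2)*(s + 4)*(s + 2)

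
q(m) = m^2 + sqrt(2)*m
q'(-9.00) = -16.59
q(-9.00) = 68.27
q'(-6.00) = -10.59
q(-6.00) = 27.51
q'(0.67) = 2.75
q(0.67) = 1.40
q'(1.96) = 5.33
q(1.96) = 6.61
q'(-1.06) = -0.71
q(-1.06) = -0.38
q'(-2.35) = -3.29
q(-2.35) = 2.20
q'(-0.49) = 0.43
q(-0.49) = -0.45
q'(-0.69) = 0.03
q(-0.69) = -0.50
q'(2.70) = 6.81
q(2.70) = 11.11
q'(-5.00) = -8.59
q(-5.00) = 17.93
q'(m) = 2*m + sqrt(2)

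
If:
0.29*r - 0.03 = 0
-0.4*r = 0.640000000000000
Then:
No Solution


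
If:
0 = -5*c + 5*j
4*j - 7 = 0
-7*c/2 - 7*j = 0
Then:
No Solution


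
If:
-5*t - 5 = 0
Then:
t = -1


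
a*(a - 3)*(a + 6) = a^3 + 3*a^2 - 18*a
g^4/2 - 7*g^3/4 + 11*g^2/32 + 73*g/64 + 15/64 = (g/2 + 1/4)*(g - 3)*(g - 5/4)*(g + 1/4)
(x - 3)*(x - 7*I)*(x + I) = x^3 - 3*x^2 - 6*I*x^2 + 7*x + 18*I*x - 21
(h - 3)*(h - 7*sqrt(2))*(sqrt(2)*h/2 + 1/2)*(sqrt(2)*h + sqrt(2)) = h^4 - 13*sqrt(2)*h^3/2 - 2*h^3 - 10*h^2 + 13*sqrt(2)*h^2 + 14*h + 39*sqrt(2)*h/2 + 21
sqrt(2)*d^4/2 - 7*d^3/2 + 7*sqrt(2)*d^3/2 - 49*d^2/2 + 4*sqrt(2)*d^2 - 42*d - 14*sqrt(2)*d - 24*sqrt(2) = (d + 3)*(d + 4)*(d - 4*sqrt(2))*(sqrt(2)*d/2 + 1/2)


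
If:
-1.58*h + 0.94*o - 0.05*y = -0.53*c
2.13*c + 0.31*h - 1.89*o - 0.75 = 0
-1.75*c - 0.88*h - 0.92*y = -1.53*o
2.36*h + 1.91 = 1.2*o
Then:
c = -1.66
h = -2.14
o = -2.62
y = 0.85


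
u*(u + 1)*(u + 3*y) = u^3 + 3*u^2*y + u^2 + 3*u*y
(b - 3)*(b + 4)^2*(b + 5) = b^4 + 10*b^3 + 17*b^2 - 88*b - 240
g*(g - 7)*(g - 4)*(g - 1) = g^4 - 12*g^3 + 39*g^2 - 28*g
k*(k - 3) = k^2 - 3*k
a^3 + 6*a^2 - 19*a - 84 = (a - 4)*(a + 3)*(a + 7)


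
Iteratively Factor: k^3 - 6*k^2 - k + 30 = (k + 2)*(k^2 - 8*k + 15) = (k - 3)*(k + 2)*(k - 5)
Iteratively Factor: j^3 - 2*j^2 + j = (j - 1)*(j^2 - j) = (j - 1)^2*(j)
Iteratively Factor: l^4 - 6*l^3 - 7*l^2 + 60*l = (l - 5)*(l^3 - l^2 - 12*l) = (l - 5)*(l + 3)*(l^2 - 4*l) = (l - 5)*(l - 4)*(l + 3)*(l)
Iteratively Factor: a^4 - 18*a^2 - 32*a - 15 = (a + 3)*(a^3 - 3*a^2 - 9*a - 5) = (a + 1)*(a + 3)*(a^2 - 4*a - 5) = (a + 1)^2*(a + 3)*(a - 5)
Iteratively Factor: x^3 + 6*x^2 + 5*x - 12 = (x + 4)*(x^2 + 2*x - 3) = (x + 3)*(x + 4)*(x - 1)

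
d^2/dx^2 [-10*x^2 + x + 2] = -20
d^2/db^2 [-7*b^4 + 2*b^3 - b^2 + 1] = -84*b^2 + 12*b - 2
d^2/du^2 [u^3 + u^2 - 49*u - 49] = 6*u + 2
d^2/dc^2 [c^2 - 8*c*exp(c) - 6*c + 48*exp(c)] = -8*c*exp(c) + 32*exp(c) + 2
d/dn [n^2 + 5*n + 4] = 2*n + 5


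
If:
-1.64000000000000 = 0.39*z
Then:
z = -4.21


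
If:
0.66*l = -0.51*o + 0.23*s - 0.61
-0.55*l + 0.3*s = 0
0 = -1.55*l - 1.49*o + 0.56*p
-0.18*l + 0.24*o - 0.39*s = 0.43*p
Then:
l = 0.65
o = -1.50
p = -2.19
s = 1.19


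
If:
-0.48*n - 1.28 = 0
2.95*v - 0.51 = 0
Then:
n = -2.67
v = 0.17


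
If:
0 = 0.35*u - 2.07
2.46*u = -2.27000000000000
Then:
No Solution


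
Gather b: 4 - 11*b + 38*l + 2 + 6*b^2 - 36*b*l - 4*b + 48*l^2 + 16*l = 6*b^2 + b*(-36*l - 15) + 48*l^2 + 54*l + 6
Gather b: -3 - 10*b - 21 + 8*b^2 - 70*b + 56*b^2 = 64*b^2 - 80*b - 24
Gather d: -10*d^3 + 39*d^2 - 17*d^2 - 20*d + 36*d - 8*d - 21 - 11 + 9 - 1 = -10*d^3 + 22*d^2 + 8*d - 24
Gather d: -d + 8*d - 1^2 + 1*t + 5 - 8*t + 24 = 7*d - 7*t + 28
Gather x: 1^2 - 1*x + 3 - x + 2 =6 - 2*x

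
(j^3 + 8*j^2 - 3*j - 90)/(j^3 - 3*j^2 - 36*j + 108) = (j + 5)/(j - 6)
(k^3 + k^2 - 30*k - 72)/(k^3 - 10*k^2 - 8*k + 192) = (k + 3)/(k - 8)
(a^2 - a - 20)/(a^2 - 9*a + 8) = (a^2 - a - 20)/(a^2 - 9*a + 8)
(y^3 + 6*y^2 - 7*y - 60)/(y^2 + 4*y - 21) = (y^2 + 9*y + 20)/(y + 7)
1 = 1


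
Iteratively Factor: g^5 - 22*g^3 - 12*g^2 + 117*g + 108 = (g + 1)*(g^4 - g^3 - 21*g^2 + 9*g + 108) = (g - 4)*(g + 1)*(g^3 + 3*g^2 - 9*g - 27) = (g - 4)*(g - 3)*(g + 1)*(g^2 + 6*g + 9) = (g - 4)*(g - 3)*(g + 1)*(g + 3)*(g + 3)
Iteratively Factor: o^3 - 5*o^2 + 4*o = (o - 4)*(o^2 - o) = o*(o - 4)*(o - 1)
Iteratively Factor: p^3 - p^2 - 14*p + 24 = (p - 2)*(p^2 + p - 12) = (p - 3)*(p - 2)*(p + 4)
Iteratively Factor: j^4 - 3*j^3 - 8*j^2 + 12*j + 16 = (j + 2)*(j^3 - 5*j^2 + 2*j + 8) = (j - 4)*(j + 2)*(j^2 - j - 2) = (j - 4)*(j - 2)*(j + 2)*(j + 1)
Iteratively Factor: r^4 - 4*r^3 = (r)*(r^3 - 4*r^2) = r^2*(r^2 - 4*r) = r^3*(r - 4)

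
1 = 1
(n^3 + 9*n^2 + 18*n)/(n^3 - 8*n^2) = (n^2 + 9*n + 18)/(n*(n - 8))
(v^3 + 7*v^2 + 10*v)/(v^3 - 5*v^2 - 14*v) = (v + 5)/(v - 7)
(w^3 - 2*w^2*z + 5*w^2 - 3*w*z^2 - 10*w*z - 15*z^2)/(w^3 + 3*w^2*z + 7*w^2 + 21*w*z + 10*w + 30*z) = (w^2 - 2*w*z - 3*z^2)/(w^2 + 3*w*z + 2*w + 6*z)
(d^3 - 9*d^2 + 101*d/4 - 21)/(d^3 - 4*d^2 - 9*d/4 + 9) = (2*d - 7)/(2*d + 3)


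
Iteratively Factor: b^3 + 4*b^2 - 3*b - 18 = (b + 3)*(b^2 + b - 6) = (b + 3)^2*(b - 2)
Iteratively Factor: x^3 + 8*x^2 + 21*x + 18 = (x + 2)*(x^2 + 6*x + 9) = (x + 2)*(x + 3)*(x + 3)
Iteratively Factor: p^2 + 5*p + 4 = (p + 4)*(p + 1)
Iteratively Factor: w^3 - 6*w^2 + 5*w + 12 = (w - 3)*(w^2 - 3*w - 4) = (w - 4)*(w - 3)*(w + 1)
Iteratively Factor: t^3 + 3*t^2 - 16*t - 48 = (t - 4)*(t^2 + 7*t + 12) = (t - 4)*(t + 4)*(t + 3)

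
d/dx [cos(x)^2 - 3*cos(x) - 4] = (3 - 2*cos(x))*sin(x)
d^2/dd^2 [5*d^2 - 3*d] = 10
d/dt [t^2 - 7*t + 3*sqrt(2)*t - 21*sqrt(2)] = 2*t - 7 + 3*sqrt(2)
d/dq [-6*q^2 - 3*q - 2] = -12*q - 3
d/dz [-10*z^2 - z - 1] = -20*z - 1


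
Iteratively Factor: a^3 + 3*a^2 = (a)*(a^2 + 3*a) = a^2*(a + 3)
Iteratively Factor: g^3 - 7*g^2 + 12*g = (g - 4)*(g^2 - 3*g) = g*(g - 4)*(g - 3)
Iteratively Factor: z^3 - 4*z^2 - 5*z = (z)*(z^2 - 4*z - 5) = z*(z - 5)*(z + 1)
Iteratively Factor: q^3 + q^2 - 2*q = (q)*(q^2 + q - 2) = q*(q - 1)*(q + 2)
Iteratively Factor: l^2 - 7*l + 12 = (l - 4)*(l - 3)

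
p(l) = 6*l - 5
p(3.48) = 15.88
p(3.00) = 13.00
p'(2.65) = 6.00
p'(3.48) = 6.00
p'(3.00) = 6.00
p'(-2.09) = 6.00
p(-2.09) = -17.54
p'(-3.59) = 6.00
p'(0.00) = 6.00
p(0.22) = -3.68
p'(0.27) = 6.00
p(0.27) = -3.38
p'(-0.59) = 6.00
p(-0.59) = -8.54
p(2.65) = 10.90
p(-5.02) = -35.12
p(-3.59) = -26.54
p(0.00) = -5.00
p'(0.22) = 6.00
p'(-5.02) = 6.00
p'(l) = 6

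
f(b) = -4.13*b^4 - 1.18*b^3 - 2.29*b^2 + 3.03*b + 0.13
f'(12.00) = -29108.25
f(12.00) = -87971.99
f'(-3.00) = 430.95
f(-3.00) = -332.24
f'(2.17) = -192.38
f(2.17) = -107.71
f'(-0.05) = 3.25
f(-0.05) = -0.03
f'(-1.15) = 28.74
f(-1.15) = -11.81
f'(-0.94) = 17.93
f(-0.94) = -6.99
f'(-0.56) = 7.39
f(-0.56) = -2.48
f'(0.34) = 0.41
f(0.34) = 0.79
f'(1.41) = -56.77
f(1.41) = -19.78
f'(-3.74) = 834.86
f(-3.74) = -789.55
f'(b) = -16.52*b^3 - 3.54*b^2 - 4.58*b + 3.03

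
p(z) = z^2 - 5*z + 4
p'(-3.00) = -11.00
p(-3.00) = 28.00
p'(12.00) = 19.00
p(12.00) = 88.00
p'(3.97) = 2.94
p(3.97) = -0.09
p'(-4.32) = -13.64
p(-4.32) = 44.26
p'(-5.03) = -15.06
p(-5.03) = 54.45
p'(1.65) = -1.70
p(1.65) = -1.53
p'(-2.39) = -9.78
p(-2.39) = 21.66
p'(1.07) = -2.86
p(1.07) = -0.21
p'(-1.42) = -7.84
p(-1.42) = 13.12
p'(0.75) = -3.50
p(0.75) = 0.81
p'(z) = 2*z - 5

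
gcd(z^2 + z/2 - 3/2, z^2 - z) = z - 1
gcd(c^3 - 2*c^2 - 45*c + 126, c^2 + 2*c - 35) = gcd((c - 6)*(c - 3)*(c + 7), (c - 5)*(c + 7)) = c + 7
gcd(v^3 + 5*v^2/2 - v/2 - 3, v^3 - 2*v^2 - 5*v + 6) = v^2 + v - 2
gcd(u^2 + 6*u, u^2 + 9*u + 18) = u + 6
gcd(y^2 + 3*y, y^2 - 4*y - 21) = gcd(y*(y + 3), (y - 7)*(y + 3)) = y + 3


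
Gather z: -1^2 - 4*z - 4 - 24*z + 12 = 7 - 28*z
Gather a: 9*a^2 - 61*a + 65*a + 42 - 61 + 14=9*a^2 + 4*a - 5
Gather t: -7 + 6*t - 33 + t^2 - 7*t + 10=t^2 - t - 30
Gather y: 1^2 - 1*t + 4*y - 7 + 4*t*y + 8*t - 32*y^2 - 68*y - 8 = 7*t - 32*y^2 + y*(4*t - 64) - 14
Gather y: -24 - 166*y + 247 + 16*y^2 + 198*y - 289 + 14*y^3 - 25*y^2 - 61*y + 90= 14*y^3 - 9*y^2 - 29*y + 24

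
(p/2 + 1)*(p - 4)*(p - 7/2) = p^3/2 - 11*p^2/4 - p/2 + 14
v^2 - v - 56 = (v - 8)*(v + 7)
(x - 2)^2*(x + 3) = x^3 - x^2 - 8*x + 12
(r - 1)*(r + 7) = r^2 + 6*r - 7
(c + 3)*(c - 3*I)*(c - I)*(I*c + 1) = I*c^4 + 5*c^3 + 3*I*c^3 + 15*c^2 - 7*I*c^2 - 3*c - 21*I*c - 9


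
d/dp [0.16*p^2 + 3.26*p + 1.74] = 0.32*p + 3.26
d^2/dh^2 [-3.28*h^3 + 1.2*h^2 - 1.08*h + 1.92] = 2.4 - 19.68*h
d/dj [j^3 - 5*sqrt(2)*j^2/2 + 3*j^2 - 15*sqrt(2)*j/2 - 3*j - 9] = 3*j^2 - 5*sqrt(2)*j + 6*j - 15*sqrt(2)/2 - 3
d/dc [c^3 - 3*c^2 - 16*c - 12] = 3*c^2 - 6*c - 16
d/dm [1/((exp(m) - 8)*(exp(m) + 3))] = (5 - 2*exp(m))*exp(m)/(exp(4*m) - 10*exp(3*m) - 23*exp(2*m) + 240*exp(m) + 576)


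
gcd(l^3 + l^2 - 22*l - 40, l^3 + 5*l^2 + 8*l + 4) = l + 2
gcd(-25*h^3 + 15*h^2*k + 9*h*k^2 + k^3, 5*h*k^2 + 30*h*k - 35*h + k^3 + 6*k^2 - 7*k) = 5*h + k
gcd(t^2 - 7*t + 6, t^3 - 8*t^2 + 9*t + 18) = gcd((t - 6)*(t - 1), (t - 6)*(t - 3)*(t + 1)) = t - 6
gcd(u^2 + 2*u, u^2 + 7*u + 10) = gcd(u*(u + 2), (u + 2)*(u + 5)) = u + 2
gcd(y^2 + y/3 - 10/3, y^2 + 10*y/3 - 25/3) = y - 5/3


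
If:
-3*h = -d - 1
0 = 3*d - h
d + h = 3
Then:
No Solution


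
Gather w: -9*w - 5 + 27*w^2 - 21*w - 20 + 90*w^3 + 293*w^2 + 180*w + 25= 90*w^3 + 320*w^2 + 150*w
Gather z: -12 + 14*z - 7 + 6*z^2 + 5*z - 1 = 6*z^2 + 19*z - 20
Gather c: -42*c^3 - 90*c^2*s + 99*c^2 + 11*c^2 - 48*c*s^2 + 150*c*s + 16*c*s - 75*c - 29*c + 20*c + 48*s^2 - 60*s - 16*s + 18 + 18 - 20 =-42*c^3 + c^2*(110 - 90*s) + c*(-48*s^2 + 166*s - 84) + 48*s^2 - 76*s + 16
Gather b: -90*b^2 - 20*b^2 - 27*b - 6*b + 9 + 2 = -110*b^2 - 33*b + 11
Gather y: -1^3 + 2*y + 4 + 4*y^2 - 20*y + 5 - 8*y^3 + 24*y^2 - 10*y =-8*y^3 + 28*y^2 - 28*y + 8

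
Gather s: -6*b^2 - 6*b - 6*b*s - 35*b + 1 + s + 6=-6*b^2 - 41*b + s*(1 - 6*b) + 7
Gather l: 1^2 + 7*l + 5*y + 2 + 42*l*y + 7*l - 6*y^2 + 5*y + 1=l*(42*y + 14) - 6*y^2 + 10*y + 4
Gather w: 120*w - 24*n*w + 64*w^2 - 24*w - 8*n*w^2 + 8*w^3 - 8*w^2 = 8*w^3 + w^2*(56 - 8*n) + w*(96 - 24*n)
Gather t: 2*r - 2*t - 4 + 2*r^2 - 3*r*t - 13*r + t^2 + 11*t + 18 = 2*r^2 - 11*r + t^2 + t*(9 - 3*r) + 14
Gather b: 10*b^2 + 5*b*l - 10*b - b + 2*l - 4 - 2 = 10*b^2 + b*(5*l - 11) + 2*l - 6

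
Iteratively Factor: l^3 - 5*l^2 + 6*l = (l)*(l^2 - 5*l + 6) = l*(l - 3)*(l - 2)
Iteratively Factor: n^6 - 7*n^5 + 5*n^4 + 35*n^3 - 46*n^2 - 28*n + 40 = (n - 2)*(n^5 - 5*n^4 - 5*n^3 + 25*n^2 + 4*n - 20) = (n - 2)*(n + 2)*(n^4 - 7*n^3 + 9*n^2 + 7*n - 10) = (n - 2)*(n + 1)*(n + 2)*(n^3 - 8*n^2 + 17*n - 10) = (n - 2)^2*(n + 1)*(n + 2)*(n^2 - 6*n + 5) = (n - 5)*(n - 2)^2*(n + 1)*(n + 2)*(n - 1)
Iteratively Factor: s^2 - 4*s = (s - 4)*(s)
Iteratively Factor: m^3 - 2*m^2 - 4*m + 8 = (m + 2)*(m^2 - 4*m + 4) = (m - 2)*(m + 2)*(m - 2)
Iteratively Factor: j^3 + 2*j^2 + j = (j + 1)*(j^2 + j) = j*(j + 1)*(j + 1)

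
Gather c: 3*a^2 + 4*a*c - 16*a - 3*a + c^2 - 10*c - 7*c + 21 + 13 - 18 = 3*a^2 - 19*a + c^2 + c*(4*a - 17) + 16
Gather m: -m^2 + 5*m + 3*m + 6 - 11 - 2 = -m^2 + 8*m - 7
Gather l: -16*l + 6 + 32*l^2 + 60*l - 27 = 32*l^2 + 44*l - 21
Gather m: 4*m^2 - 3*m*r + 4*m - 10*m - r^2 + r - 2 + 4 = 4*m^2 + m*(-3*r - 6) - r^2 + r + 2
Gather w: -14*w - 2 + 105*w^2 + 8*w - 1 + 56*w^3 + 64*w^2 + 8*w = 56*w^3 + 169*w^2 + 2*w - 3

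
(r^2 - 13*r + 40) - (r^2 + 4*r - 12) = 52 - 17*r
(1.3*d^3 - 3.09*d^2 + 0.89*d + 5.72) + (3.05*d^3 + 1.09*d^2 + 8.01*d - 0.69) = 4.35*d^3 - 2.0*d^2 + 8.9*d + 5.03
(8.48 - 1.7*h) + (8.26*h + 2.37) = 6.56*h + 10.85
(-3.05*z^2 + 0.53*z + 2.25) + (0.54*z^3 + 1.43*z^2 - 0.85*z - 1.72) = 0.54*z^3 - 1.62*z^2 - 0.32*z + 0.53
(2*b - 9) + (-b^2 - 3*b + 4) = -b^2 - b - 5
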